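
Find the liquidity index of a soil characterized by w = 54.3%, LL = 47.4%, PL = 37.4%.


First compute the plasticity index:
PI = LL - PL = 47.4 - 37.4 = 10.0
Then compute the liquidity index:
LI = (w - PL) / PI
LI = (54.3 - 37.4) / 10.0
LI = 1.69


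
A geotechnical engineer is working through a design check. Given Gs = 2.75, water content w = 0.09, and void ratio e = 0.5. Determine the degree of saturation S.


Using S = Gs * w / e
S = 2.75 * 0.09 / 0.5
S = 0.495


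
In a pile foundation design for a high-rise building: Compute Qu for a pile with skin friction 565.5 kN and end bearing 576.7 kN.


Using Qu = Qf + Qb
Qu = 565.5 + 576.7
Qu = 1142.2 kN


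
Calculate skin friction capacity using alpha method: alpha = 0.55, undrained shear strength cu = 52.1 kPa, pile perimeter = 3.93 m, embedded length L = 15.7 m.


Using Qs = alpha * cu * perimeter * L
Qs = 0.55 * 52.1 * 3.93 * 15.7
Qs = 1768.04 kN


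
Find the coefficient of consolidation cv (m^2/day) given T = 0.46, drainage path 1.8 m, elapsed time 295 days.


Result: 0.00505 m^2/day

Derivation:
Using cv = T * H_dr^2 / t
H_dr^2 = 1.8^2 = 3.24
cv = 0.46 * 3.24 / 295
cv = 0.00505 m^2/day


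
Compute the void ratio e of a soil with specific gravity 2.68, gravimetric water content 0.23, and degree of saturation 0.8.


Result: 0.7705

Derivation:
Using the relation e = Gs * w / S
e = 2.68 * 0.23 / 0.8
e = 0.7705


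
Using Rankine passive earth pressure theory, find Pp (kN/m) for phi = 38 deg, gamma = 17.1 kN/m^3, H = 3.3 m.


Compute passive earth pressure coefficient:
Kp = tan^2(45 + phi/2) = tan^2(64.0) = 4.203746
Compute passive force:
Pp = 0.5 * Kp * gamma * H^2
Pp = 0.5 * 4.203746 * 17.1 * 3.3^2
Pp = 391.41 kN/m


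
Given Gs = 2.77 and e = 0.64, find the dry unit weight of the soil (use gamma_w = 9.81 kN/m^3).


Using gamma_d = Gs * gamma_w / (1 + e)
gamma_d = 2.77 * 9.81 / (1 + 0.64)
gamma_d = 2.77 * 9.81 / 1.64
gamma_d = 16.569 kN/m^3


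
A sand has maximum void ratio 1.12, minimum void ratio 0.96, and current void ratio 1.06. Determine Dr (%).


Using Dr = (e_max - e) / (e_max - e_min) * 100
e_max - e = 1.12 - 1.06 = 0.06
e_max - e_min = 1.12 - 0.96 = 0.16
Dr = 0.06 / 0.16 * 100
Dr = 37.5 %


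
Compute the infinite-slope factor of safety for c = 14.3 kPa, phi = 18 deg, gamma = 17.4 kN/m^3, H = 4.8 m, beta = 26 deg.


Result: 1.101

Derivation:
Using Fs = c / (gamma*H*sin(beta)*cos(beta)) + tan(phi)/tan(beta)
Cohesion contribution = 14.3 / (17.4*4.8*sin(26)*cos(26))
Cohesion contribution = 0.434554
Friction contribution = tan(18)/tan(26) = 0.666184
Fs = 0.434554 + 0.666184
Fs = 1.101


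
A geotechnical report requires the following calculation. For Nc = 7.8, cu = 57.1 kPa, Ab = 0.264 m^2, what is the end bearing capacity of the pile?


Result: 117.58 kN

Derivation:
Using Qb = Nc * cu * Ab
Qb = 7.8 * 57.1 * 0.264
Qb = 117.58 kN


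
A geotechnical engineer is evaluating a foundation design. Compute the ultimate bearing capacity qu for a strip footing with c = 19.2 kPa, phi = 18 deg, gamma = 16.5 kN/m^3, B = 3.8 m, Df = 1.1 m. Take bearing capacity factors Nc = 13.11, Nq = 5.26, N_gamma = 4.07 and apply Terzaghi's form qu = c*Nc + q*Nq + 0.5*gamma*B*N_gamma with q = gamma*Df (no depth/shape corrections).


Result: 474.78 kPa

Derivation:
Compute qu = c*Nc + gamma*Df*Nq + 0.5*gamma*B*N_gamma
Term 1: 19.2 * 13.11 = 251.712
Term 2: 16.5 * 1.1 * 5.26 = 95.469
Term 3: 0.5 * 16.5 * 3.8 * 4.07 = 127.5945
qu = 251.712 + 95.469 + 127.5945
qu = 474.78 kPa


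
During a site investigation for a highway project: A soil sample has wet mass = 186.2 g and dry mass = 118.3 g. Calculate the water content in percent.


Using w = (m_wet - m_dry) / m_dry * 100
m_wet - m_dry = 186.2 - 118.3 = 67.9 g
w = 67.9 / 118.3 * 100
w = 57.4 %


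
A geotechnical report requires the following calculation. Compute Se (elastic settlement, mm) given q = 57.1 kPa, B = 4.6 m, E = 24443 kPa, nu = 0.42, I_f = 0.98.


Using Se = q * B * (1 - nu^2) * I_f / E
1 - nu^2 = 1 - 0.42^2 = 0.8236
Se = 57.1 * 4.6 * 0.8236 * 0.98 / 24443
Se = 0.008673 m
Convert to mm: Se = 0.008673 * 1000 = 8.673 mm


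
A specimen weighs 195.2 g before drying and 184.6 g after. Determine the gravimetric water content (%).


Using w = (m_wet - m_dry) / m_dry * 100
m_wet - m_dry = 195.2 - 184.6 = 10.6 g
w = 10.6 / 184.6 * 100
w = 5.74 %


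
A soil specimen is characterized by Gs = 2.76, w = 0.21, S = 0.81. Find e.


Result: 0.7156

Derivation:
Using the relation e = Gs * w / S
e = 2.76 * 0.21 / 0.81
e = 0.7156


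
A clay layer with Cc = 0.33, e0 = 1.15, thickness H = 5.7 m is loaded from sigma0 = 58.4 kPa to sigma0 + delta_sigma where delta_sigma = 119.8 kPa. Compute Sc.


Using Sc = Cc * H / (1 + e0) * log10((sigma0 + delta_sigma) / sigma0)
Stress ratio = (58.4 + 119.8) / 58.4 = 3.05137
log10(3.05137) = 0.484495
Cc * H / (1 + e0) = 0.33 * 5.7 / (1 + 1.15) = 0.874884
Sc = 0.874884 * 0.484495
Sc = 0.4239 m


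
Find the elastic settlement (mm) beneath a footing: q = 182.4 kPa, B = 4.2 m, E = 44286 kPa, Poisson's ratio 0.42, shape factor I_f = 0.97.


Using Se = q * B * (1 - nu^2) * I_f / E
1 - nu^2 = 1 - 0.42^2 = 0.8236
Se = 182.4 * 4.2 * 0.8236 * 0.97 / 44286
Se = 0.013820 m
Convert to mm: Se = 0.013820 * 1000 = 13.82 mm


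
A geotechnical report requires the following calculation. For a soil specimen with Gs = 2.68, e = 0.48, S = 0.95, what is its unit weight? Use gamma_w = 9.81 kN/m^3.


Using gamma = gamma_w * (Gs + S*e) / (1 + e)
Numerator: Gs + S*e = 2.68 + 0.95*0.48 = 3.136
Denominator: 1 + e = 1 + 0.48 = 1.48
gamma = 9.81 * 3.136 / 1.48
gamma = 20.787 kN/m^3


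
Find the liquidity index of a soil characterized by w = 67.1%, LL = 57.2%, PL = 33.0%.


Result: 1.409

Derivation:
First compute the plasticity index:
PI = LL - PL = 57.2 - 33.0 = 24.2
Then compute the liquidity index:
LI = (w - PL) / PI
LI = (67.1 - 33.0) / 24.2
LI = 1.409


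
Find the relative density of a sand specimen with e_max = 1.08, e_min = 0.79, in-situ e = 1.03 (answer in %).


Using Dr = (e_max - e) / (e_max - e_min) * 100
e_max - e = 1.08 - 1.03 = 0.05
e_max - e_min = 1.08 - 0.79 = 0.29
Dr = 0.05 / 0.29 * 100
Dr = 17.24 %


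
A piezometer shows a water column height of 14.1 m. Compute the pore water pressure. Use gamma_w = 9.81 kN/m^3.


Using u = gamma_w * h_w
u = 9.81 * 14.1
u = 138.32 kPa


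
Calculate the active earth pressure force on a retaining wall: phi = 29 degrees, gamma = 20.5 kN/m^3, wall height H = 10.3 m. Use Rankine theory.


Result: 377.31 kN/m

Derivation:
Compute active earth pressure coefficient:
Ka = tan^2(45 - phi/2) = tan^2(30.5) = 0.346974
Compute active force:
Pa = 0.5 * Ka * gamma * H^2
Pa = 0.5 * 0.346974 * 20.5 * 10.3^2
Pa = 377.31 kN/m


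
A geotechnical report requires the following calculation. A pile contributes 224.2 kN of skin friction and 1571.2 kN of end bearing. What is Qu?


Result: 1795.4 kN

Derivation:
Using Qu = Qf + Qb
Qu = 224.2 + 1571.2
Qu = 1795.4 kN


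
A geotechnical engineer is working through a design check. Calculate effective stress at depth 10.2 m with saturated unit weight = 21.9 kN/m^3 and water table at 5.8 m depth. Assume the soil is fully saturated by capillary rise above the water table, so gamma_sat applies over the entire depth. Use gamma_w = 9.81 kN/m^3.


Result: 180.22 kPa

Derivation:
Total stress = gamma_sat * depth
sigma = 21.9 * 10.2 = 223.38 kPa
Pore water pressure u = gamma_w * (depth - d_wt)
u = 9.81 * (10.2 - 5.8) = 43.164 kPa
Effective stress = sigma - u
sigma' = 223.38 - 43.164 = 180.22 kPa


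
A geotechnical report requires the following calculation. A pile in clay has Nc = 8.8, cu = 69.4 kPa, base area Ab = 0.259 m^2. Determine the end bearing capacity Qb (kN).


Using Qb = Nc * cu * Ab
Qb = 8.8 * 69.4 * 0.259
Qb = 158.18 kN


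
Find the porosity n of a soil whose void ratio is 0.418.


Using the relation n = e / (1 + e)
n = 0.418 / (1 + 0.418)
n = 0.418 / 1.418
n = 0.2948


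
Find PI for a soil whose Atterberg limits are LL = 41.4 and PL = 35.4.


Using PI = LL - PL
PI = 41.4 - 35.4
PI = 6.0


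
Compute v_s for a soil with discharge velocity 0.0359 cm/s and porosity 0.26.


Using v_s = v_d / n
v_s = 0.0359 / 0.26
v_s = 0.13808 cm/s


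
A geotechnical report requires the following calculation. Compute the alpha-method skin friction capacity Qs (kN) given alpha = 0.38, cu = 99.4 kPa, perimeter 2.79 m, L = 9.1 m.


Result: 958.99 kN

Derivation:
Using Qs = alpha * cu * perimeter * L
Qs = 0.38 * 99.4 * 2.79 * 9.1
Qs = 958.99 kN


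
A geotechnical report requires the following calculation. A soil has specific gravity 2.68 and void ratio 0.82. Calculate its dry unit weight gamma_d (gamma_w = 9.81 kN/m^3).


Using gamma_d = Gs * gamma_w / (1 + e)
gamma_d = 2.68 * 9.81 / (1 + 0.82)
gamma_d = 2.68 * 9.81 / 1.82
gamma_d = 14.445 kN/m^3


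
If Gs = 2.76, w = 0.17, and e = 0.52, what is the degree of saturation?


Using S = Gs * w / e
S = 2.76 * 0.17 / 0.52
S = 0.9023


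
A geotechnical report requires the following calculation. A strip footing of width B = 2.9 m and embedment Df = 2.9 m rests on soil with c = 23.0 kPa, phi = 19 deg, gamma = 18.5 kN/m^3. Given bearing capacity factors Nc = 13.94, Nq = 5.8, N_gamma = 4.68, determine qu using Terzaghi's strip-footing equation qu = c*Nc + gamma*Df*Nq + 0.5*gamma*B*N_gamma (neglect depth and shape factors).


Result: 757.33 kPa

Derivation:
Compute qu = c*Nc + gamma*Df*Nq + 0.5*gamma*B*N_gamma
Term 1: 23.0 * 13.94 = 320.62
Term 2: 18.5 * 2.9 * 5.8 = 311.17
Term 3: 0.5 * 18.5 * 2.9 * 4.68 = 125.541
qu = 320.62 + 311.17 + 125.541
qu = 757.33 kPa


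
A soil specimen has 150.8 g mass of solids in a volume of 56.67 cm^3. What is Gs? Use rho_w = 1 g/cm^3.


Using Gs = m_s / (V_s * rho_w)
Since rho_w = 1 g/cm^3:
Gs = 150.8 / 56.67
Gs = 2.661


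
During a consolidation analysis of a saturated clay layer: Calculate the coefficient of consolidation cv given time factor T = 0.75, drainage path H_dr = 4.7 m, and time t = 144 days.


Using cv = T * H_dr^2 / t
H_dr^2 = 4.7^2 = 22.09
cv = 0.75 * 22.09 / 144
cv = 0.11505 m^2/day


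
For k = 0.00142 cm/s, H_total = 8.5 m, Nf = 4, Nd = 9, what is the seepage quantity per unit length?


Convert k to m/s for unit consistency with H:
k = 0.00142 cm/s = 0.00142 / 100 m/s = 1.42e-05 m/s
Using q = k * H * Nf / Nd
Nf / Nd = 4 / 9 = 0.4444
q = 1.42e-05 * 8.5 * 0.4444
q = 5.364e-05 m^3/s per m


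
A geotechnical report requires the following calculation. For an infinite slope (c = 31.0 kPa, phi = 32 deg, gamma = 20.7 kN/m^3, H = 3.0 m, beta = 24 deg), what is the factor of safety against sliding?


Using Fs = c / (gamma*H*sin(beta)*cos(beta)) + tan(phi)/tan(beta)
Cohesion contribution = 31.0 / (20.7*3.0*sin(24)*cos(24))
Cohesion contribution = 1.34347
Friction contribution = tan(32)/tan(24) = 1.40348
Fs = 1.34347 + 1.40348
Fs = 2.747


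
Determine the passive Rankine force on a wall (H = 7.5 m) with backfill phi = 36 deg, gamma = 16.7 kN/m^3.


Result: 1809.16 kN/m

Derivation:
Compute passive earth pressure coefficient:
Kp = tan^2(45 + phi/2) = tan^2(63.0) = 3.85184
Compute passive force:
Pp = 0.5 * Kp * gamma * H^2
Pp = 0.5 * 3.85184 * 16.7 * 7.5^2
Pp = 1809.16 kN/m


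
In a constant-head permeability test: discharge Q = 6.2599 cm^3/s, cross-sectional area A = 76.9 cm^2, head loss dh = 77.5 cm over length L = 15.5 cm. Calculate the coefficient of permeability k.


Result: 0.016281 cm/s

Derivation:
Compute hydraulic gradient:
i = dh / L = 77.5 / 15.5 = 5
Then apply Darcy's law:
k = Q / (A * i)
k = 6.2599 / (76.9 * 5)
k = 6.2599 / 384.5
k = 0.016281 cm/s


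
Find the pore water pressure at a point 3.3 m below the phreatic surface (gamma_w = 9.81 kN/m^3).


Using u = gamma_w * h_w
u = 9.81 * 3.3
u = 32.37 kPa


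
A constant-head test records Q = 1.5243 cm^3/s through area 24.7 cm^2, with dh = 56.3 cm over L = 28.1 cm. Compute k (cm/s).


Compute hydraulic gradient:
i = dh / L = 56.3 / 28.1 = 2.00356
Then apply Darcy's law:
k = Q / (A * i)
k = 1.5243 / (24.7 * 2.00356)
k = 1.5243 / 49.4879
k = 0.030801 cm/s


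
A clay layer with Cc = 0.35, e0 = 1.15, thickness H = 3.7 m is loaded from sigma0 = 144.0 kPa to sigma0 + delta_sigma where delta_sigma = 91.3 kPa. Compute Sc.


Using Sc = Cc * H / (1 + e0) * log10((sigma0 + delta_sigma) / sigma0)
Stress ratio = (144.0 + 91.3) / 144.0 = 1.63403
log10(1.63403) = 0.213259
Cc * H / (1 + e0) = 0.35 * 3.7 / (1 + 1.15) = 0.602326
Sc = 0.602326 * 0.213259
Sc = 0.1285 m


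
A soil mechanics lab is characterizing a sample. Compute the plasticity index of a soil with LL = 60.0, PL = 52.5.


Using PI = LL - PL
PI = 60.0 - 52.5
PI = 7.5


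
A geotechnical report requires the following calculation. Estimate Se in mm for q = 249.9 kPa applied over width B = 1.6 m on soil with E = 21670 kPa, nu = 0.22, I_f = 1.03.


Result: 18.085 mm

Derivation:
Using Se = q * B * (1 - nu^2) * I_f / E
1 - nu^2 = 1 - 0.22^2 = 0.9516
Se = 249.9 * 1.6 * 0.9516 * 1.03 / 21670
Se = 0.018085 m
Convert to mm: Se = 0.018085 * 1000 = 18.085 mm


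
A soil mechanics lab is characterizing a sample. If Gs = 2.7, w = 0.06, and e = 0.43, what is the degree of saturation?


Using S = Gs * w / e
S = 2.7 * 0.06 / 0.43
S = 0.3767


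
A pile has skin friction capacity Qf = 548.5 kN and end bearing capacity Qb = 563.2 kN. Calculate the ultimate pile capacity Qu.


Result: 1111.7 kN

Derivation:
Using Qu = Qf + Qb
Qu = 548.5 + 563.2
Qu = 1111.7 kN


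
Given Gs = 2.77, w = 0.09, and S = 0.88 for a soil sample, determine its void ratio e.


Using the relation e = Gs * w / S
e = 2.77 * 0.09 / 0.88
e = 0.2833


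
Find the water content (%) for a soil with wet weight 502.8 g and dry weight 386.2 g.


Using w = (m_wet - m_dry) / m_dry * 100
m_wet - m_dry = 502.8 - 386.2 = 116.6 g
w = 116.6 / 386.2 * 100
w = 30.19 %


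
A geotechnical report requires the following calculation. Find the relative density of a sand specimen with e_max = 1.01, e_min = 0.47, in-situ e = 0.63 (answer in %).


Result: 70.37 %

Derivation:
Using Dr = (e_max - e) / (e_max - e_min) * 100
e_max - e = 1.01 - 0.63 = 0.38
e_max - e_min = 1.01 - 0.47 = 0.54
Dr = 0.38 / 0.54 * 100
Dr = 70.37 %


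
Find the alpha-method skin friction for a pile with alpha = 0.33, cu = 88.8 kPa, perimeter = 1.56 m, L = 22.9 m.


Using Qs = alpha * cu * perimeter * L
Qs = 0.33 * 88.8 * 1.56 * 22.9
Qs = 1046.86 kN


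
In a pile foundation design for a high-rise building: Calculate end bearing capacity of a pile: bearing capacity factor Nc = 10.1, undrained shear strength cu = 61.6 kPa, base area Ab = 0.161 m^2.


Using Qb = Nc * cu * Ab
Qb = 10.1 * 61.6 * 0.161
Qb = 100.17 kN


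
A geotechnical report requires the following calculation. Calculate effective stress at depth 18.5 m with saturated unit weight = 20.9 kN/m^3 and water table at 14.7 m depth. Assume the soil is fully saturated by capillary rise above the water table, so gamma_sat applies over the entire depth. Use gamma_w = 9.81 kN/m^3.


Total stress = gamma_sat * depth
sigma = 20.9 * 18.5 = 386.65 kPa
Pore water pressure u = gamma_w * (depth - d_wt)
u = 9.81 * (18.5 - 14.7) = 37.278 kPa
Effective stress = sigma - u
sigma' = 386.65 - 37.278 = 349.37 kPa


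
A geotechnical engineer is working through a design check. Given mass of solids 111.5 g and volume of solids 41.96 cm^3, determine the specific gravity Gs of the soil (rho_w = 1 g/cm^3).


Using Gs = m_s / (V_s * rho_w)
Since rho_w = 1 g/cm^3:
Gs = 111.5 / 41.96
Gs = 2.657


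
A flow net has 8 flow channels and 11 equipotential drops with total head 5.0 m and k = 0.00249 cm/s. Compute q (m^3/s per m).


Convert k to m/s for unit consistency with H:
k = 0.00249 cm/s = 0.00249 / 100 m/s = 2.49e-05 m/s
Using q = k * H * Nf / Nd
Nf / Nd = 8 / 11 = 0.7273
q = 2.49e-05 * 5.0 * 0.7273
q = 9.055e-05 m^3/s per m


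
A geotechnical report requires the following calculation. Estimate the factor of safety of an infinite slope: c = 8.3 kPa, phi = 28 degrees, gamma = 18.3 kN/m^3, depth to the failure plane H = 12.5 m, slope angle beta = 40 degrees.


Using Fs = c / (gamma*H*sin(beta)*cos(beta)) + tan(phi)/tan(beta)
Cohesion contribution = 8.3 / (18.3*12.5*sin(40)*cos(40))
Cohesion contribution = 0.0736878
Friction contribution = tan(28)/tan(40) = 0.633667
Fs = 0.0736878 + 0.633667
Fs = 0.707


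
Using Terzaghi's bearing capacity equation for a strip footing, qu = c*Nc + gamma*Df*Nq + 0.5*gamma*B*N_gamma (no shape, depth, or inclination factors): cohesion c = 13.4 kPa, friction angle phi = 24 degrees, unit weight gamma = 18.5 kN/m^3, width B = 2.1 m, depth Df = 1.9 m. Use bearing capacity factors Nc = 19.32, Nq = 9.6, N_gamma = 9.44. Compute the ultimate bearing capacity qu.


Result: 779.7 kPa

Derivation:
Compute qu = c*Nc + gamma*Df*Nq + 0.5*gamma*B*N_gamma
Term 1: 13.4 * 19.32 = 258.888
Term 2: 18.5 * 1.9 * 9.6 = 337.44
Term 3: 0.5 * 18.5 * 2.1 * 9.44 = 183.372
qu = 258.888 + 337.44 + 183.372
qu = 779.7 kPa


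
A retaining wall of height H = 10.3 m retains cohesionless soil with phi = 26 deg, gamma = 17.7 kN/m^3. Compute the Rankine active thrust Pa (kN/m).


Compute active earth pressure coefficient:
Ka = tan^2(45 - phi/2) = tan^2(32.0) = 0.390462
Compute active force:
Pa = 0.5 * Ka * gamma * H^2
Pa = 0.5 * 0.390462 * 17.7 * 10.3^2
Pa = 366.6 kN/m


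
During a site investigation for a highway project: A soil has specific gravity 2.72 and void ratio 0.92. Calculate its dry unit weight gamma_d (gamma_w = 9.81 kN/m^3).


Using gamma_d = Gs * gamma_w / (1 + e)
gamma_d = 2.72 * 9.81 / (1 + 0.92)
gamma_d = 2.72 * 9.81 / 1.92
gamma_d = 13.898 kN/m^3


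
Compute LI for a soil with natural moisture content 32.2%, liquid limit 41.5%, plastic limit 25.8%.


First compute the plasticity index:
PI = LL - PL = 41.5 - 25.8 = 15.7
Then compute the liquidity index:
LI = (w - PL) / PI
LI = (32.2 - 25.8) / 15.7
LI = 0.408


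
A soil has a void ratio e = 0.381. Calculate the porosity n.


Using the relation n = e / (1 + e)
n = 0.381 / (1 + 0.381)
n = 0.381 / 1.381
n = 0.2759


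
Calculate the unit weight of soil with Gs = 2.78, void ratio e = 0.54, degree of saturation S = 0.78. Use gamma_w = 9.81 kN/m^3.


Result: 20.392 kN/m^3

Derivation:
Using gamma = gamma_w * (Gs + S*e) / (1 + e)
Numerator: Gs + S*e = 2.78 + 0.78*0.54 = 3.2012
Denominator: 1 + e = 1 + 0.54 = 1.54
gamma = 9.81 * 3.2012 / 1.54
gamma = 20.392 kN/m^3


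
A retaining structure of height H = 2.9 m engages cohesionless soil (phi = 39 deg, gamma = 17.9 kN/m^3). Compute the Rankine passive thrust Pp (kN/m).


Compute passive earth pressure coefficient:
Kp = tan^2(45 + phi/2) = tan^2(64.5) = 4.395495
Compute passive force:
Pp = 0.5 * Kp * gamma * H^2
Pp = 0.5 * 4.395495 * 17.9 * 2.9^2
Pp = 330.85 kN/m


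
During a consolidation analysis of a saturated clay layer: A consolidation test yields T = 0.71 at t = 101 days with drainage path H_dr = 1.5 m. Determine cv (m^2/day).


Result: 0.01582 m^2/day

Derivation:
Using cv = T * H_dr^2 / t
H_dr^2 = 1.5^2 = 2.25
cv = 0.71 * 2.25 / 101
cv = 0.01582 m^2/day


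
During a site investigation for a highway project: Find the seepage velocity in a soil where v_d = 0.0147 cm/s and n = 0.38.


Using v_s = v_d / n
v_s = 0.0147 / 0.38
v_s = 0.03868 cm/s


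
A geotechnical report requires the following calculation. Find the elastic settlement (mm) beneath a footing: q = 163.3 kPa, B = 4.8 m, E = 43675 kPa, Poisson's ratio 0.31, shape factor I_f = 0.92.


Result: 14.925 mm

Derivation:
Using Se = q * B * (1 - nu^2) * I_f / E
1 - nu^2 = 1 - 0.31^2 = 0.9039
Se = 163.3 * 4.8 * 0.9039 * 0.92 / 43675
Se = 0.014925 m
Convert to mm: Se = 0.014925 * 1000 = 14.925 mm


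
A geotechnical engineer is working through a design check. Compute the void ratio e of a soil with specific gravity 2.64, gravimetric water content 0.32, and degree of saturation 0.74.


Using the relation e = Gs * w / S
e = 2.64 * 0.32 / 0.74
e = 1.1416


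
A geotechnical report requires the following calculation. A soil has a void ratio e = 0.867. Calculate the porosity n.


Result: 0.4644

Derivation:
Using the relation n = e / (1 + e)
n = 0.867 / (1 + 0.867)
n = 0.867 / 1.867
n = 0.4644


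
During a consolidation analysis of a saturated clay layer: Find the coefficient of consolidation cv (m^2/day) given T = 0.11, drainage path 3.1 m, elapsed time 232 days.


Using cv = T * H_dr^2 / t
H_dr^2 = 3.1^2 = 9.61
cv = 0.11 * 9.61 / 232
cv = 0.00456 m^2/day


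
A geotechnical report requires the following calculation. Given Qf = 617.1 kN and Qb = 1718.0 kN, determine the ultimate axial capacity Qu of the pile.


Result: 2335.1 kN

Derivation:
Using Qu = Qf + Qb
Qu = 617.1 + 1718.0
Qu = 2335.1 kN


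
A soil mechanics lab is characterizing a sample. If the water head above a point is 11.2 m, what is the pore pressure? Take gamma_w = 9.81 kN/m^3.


Result: 109.87 kPa

Derivation:
Using u = gamma_w * h_w
u = 9.81 * 11.2
u = 109.87 kPa


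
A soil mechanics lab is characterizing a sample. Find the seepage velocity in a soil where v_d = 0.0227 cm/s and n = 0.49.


Using v_s = v_d / n
v_s = 0.0227 / 0.49
v_s = 0.04633 cm/s


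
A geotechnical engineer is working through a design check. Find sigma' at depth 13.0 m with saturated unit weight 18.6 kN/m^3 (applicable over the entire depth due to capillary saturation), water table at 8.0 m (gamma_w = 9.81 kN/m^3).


Total stress = gamma_sat * depth
sigma = 18.6 * 13.0 = 241.8 kPa
Pore water pressure u = gamma_w * (depth - d_wt)
u = 9.81 * (13.0 - 8.0) = 49.05 kPa
Effective stress = sigma - u
sigma' = 241.8 - 49.05 = 192.75 kPa


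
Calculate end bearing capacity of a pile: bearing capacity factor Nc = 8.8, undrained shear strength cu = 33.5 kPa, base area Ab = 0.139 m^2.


Result: 40.98 kN

Derivation:
Using Qb = Nc * cu * Ab
Qb = 8.8 * 33.5 * 0.139
Qb = 40.98 kN


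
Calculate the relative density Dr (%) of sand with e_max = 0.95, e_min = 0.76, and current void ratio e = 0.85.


Using Dr = (e_max - e) / (e_max - e_min) * 100
e_max - e = 0.95 - 0.85 = 0.1
e_max - e_min = 0.95 - 0.76 = 0.19
Dr = 0.1 / 0.19 * 100
Dr = 52.63 %


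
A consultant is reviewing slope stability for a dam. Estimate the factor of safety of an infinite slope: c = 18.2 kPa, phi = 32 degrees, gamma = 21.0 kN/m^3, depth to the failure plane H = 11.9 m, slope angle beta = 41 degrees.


Using Fs = c / (gamma*H*sin(beta)*cos(beta)) + tan(phi)/tan(beta)
Cohesion contribution = 18.2 / (21.0*11.9*sin(41)*cos(41))
Cohesion contribution = 0.14709
Friction contribution = tan(32)/tan(41) = 0.71883
Fs = 0.14709 + 0.71883
Fs = 0.866


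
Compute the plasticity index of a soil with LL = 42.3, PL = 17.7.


Using PI = LL - PL
PI = 42.3 - 17.7
PI = 24.6


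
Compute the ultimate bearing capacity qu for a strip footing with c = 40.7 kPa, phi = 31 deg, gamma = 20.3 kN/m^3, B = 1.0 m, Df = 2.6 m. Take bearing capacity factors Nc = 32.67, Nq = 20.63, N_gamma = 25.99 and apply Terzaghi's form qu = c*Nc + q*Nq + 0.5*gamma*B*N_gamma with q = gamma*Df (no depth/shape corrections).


Result: 2682.32 kPa

Derivation:
Compute qu = c*Nc + gamma*Df*Nq + 0.5*gamma*B*N_gamma
Term 1: 40.7 * 32.67 = 1329.669
Term 2: 20.3 * 2.6 * 20.63 = 1088.8514
Term 3: 0.5 * 20.3 * 1.0 * 25.99 = 263.7985
qu = 1329.669 + 1088.8514 + 263.7985
qu = 2682.32 kPa


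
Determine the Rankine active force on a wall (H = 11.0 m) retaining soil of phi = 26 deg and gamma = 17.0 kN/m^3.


Result: 401.59 kN/m

Derivation:
Compute active earth pressure coefficient:
Ka = tan^2(45 - phi/2) = tan^2(32.0) = 0.390462
Compute active force:
Pa = 0.5 * Ka * gamma * H^2
Pa = 0.5 * 0.390462 * 17.0 * 11.0^2
Pa = 401.59 kN/m


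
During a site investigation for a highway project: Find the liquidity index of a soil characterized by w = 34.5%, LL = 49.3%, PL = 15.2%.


First compute the plasticity index:
PI = LL - PL = 49.3 - 15.2 = 34.1
Then compute the liquidity index:
LI = (w - PL) / PI
LI = (34.5 - 15.2) / 34.1
LI = 0.566


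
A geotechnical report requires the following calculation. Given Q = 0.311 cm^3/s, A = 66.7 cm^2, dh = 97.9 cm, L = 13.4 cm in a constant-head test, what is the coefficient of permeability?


Compute hydraulic gradient:
i = dh / L = 97.9 / 13.4 = 7.30597
Then apply Darcy's law:
k = Q / (A * i)
k = 0.311 / (66.7 * 7.30597)
k = 0.311 / 487.308
k = 0.000638 cm/s


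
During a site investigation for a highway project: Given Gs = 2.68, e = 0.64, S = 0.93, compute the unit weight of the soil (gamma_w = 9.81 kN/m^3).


Result: 19.591 kN/m^3

Derivation:
Using gamma = gamma_w * (Gs + S*e) / (1 + e)
Numerator: Gs + S*e = 2.68 + 0.93*0.64 = 3.2752
Denominator: 1 + e = 1 + 0.64 = 1.64
gamma = 9.81 * 3.2752 / 1.64
gamma = 19.591 kN/m^3


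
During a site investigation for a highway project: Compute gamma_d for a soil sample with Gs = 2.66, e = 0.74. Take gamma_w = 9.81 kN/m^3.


Using gamma_d = Gs * gamma_w / (1 + e)
gamma_d = 2.66 * 9.81 / (1 + 0.74)
gamma_d = 2.66 * 9.81 / 1.74
gamma_d = 14.997 kN/m^3


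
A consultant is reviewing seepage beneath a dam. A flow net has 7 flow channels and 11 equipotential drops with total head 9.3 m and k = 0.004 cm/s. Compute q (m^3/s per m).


Convert k to m/s for unit consistency with H:
k = 0.004 cm/s = 0.004 / 100 m/s = 4e-05 m/s
Using q = k * H * Nf / Nd
Nf / Nd = 7 / 11 = 0.6364
q = 4e-05 * 9.3 * 0.6364
q = 0.0002367 m^3/s per m


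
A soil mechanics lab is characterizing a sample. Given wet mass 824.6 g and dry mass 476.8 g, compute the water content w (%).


Using w = (m_wet - m_dry) / m_dry * 100
m_wet - m_dry = 824.6 - 476.8 = 347.8 g
w = 347.8 / 476.8 * 100
w = 72.94 %


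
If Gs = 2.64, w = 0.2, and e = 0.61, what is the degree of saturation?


Using S = Gs * w / e
S = 2.64 * 0.2 / 0.61
S = 0.8656


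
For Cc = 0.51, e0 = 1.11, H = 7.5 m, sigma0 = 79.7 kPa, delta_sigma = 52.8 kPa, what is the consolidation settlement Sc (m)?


Result: 0.4002 m

Derivation:
Using Sc = Cc * H / (1 + e0) * log10((sigma0 + delta_sigma) / sigma0)
Stress ratio = (79.7 + 52.8) / 79.7 = 1.66248
log10(1.66248) = 0.220758
Cc * H / (1 + e0) = 0.51 * 7.5 / (1 + 1.11) = 1.8128
Sc = 1.8128 * 0.220758
Sc = 0.4002 m


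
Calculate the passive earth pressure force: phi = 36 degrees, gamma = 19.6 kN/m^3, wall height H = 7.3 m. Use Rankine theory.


Compute passive earth pressure coefficient:
Kp = tan^2(45 + phi/2) = tan^2(63.0) = 3.85184
Compute passive force:
Pp = 0.5 * Kp * gamma * H^2
Pp = 0.5 * 3.85184 * 19.6 * 7.3^2
Pp = 2011.59 kN/m


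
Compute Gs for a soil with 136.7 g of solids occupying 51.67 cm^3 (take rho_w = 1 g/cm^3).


Result: 2.646

Derivation:
Using Gs = m_s / (V_s * rho_w)
Since rho_w = 1 g/cm^3:
Gs = 136.7 / 51.67
Gs = 2.646


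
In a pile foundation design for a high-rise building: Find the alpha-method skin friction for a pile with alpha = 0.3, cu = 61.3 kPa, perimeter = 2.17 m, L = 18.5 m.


Using Qs = alpha * cu * perimeter * L
Qs = 0.3 * 61.3 * 2.17 * 18.5
Qs = 738.27 kN


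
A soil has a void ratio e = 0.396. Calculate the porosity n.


Result: 0.2837

Derivation:
Using the relation n = e / (1 + e)
n = 0.396 / (1 + 0.396)
n = 0.396 / 1.396
n = 0.2837


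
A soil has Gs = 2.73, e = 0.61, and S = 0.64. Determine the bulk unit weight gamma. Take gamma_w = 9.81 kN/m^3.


Result: 19.013 kN/m^3

Derivation:
Using gamma = gamma_w * (Gs + S*e) / (1 + e)
Numerator: Gs + S*e = 2.73 + 0.64*0.61 = 3.1204
Denominator: 1 + e = 1 + 0.61 = 1.61
gamma = 9.81 * 3.1204 / 1.61
gamma = 19.013 kN/m^3


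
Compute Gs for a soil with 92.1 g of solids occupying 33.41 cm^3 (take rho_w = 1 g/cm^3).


Result: 2.757

Derivation:
Using Gs = m_s / (V_s * rho_w)
Since rho_w = 1 g/cm^3:
Gs = 92.1 / 33.41
Gs = 2.757


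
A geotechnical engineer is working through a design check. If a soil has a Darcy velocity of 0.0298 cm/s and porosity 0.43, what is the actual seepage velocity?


Result: 0.0693 cm/s

Derivation:
Using v_s = v_d / n
v_s = 0.0298 / 0.43
v_s = 0.0693 cm/s


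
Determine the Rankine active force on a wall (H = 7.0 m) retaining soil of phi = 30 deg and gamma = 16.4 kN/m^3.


Compute active earth pressure coefficient:
Ka = tan^2(45 - phi/2) = tan^2(30.0) = 0.333333
Compute active force:
Pa = 0.5 * Ka * gamma * H^2
Pa = 0.5 * 0.333333 * 16.4 * 7.0^2
Pa = 133.93 kN/m


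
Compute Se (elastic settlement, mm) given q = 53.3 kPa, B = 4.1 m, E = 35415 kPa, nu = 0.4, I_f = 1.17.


Using Se = q * B * (1 - nu^2) * I_f / E
1 - nu^2 = 1 - 0.4^2 = 0.84
Se = 53.3 * 4.1 * 0.84 * 1.17 / 35415
Se = 0.006064 m
Convert to mm: Se = 0.006064 * 1000 = 6.064 mm


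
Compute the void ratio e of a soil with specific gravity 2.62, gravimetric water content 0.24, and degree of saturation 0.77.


Using the relation e = Gs * w / S
e = 2.62 * 0.24 / 0.77
e = 0.8166


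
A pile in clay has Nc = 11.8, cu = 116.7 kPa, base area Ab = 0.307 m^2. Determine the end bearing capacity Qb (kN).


Result: 422.76 kN

Derivation:
Using Qb = Nc * cu * Ab
Qb = 11.8 * 116.7 * 0.307
Qb = 422.76 kN


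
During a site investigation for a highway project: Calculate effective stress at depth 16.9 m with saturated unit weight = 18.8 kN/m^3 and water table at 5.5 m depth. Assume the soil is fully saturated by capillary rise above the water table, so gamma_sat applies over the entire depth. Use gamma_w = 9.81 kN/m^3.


Total stress = gamma_sat * depth
sigma = 18.8 * 16.9 = 317.72 kPa
Pore water pressure u = gamma_w * (depth - d_wt)
u = 9.81 * (16.9 - 5.5) = 111.834 kPa
Effective stress = sigma - u
sigma' = 317.72 - 111.834 = 205.89 kPa


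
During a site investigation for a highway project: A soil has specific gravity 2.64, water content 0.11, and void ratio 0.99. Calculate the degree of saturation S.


Using S = Gs * w / e
S = 2.64 * 0.11 / 0.99
S = 0.2933


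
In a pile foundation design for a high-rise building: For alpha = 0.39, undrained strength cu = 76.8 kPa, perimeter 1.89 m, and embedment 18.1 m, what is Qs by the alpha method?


Using Qs = alpha * cu * perimeter * L
Qs = 0.39 * 76.8 * 1.89 * 18.1
Qs = 1024.63 kN


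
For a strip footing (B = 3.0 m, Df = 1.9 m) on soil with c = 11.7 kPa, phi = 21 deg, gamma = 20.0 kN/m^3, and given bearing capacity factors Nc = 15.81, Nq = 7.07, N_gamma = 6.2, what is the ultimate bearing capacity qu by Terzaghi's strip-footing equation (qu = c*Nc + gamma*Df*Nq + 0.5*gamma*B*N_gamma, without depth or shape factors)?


Result: 639.64 kPa

Derivation:
Compute qu = c*Nc + gamma*Df*Nq + 0.5*gamma*B*N_gamma
Term 1: 11.7 * 15.81 = 184.977
Term 2: 20.0 * 1.9 * 7.07 = 268.66
Term 3: 0.5 * 20.0 * 3.0 * 6.2 = 186.0
qu = 184.977 + 268.66 + 186.0
qu = 639.64 kPa


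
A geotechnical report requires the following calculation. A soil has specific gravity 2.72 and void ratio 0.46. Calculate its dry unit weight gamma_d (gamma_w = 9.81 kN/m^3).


Result: 18.276 kN/m^3

Derivation:
Using gamma_d = Gs * gamma_w / (1 + e)
gamma_d = 2.72 * 9.81 / (1 + 0.46)
gamma_d = 2.72 * 9.81 / 1.46
gamma_d = 18.276 kN/m^3


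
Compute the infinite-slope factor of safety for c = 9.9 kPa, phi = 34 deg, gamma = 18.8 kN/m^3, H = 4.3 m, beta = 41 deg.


Using Fs = c / (gamma*H*sin(beta)*cos(beta)) + tan(phi)/tan(beta)
Cohesion contribution = 9.9 / (18.8*4.3*sin(41)*cos(41))
Cohesion contribution = 0.247335
Friction contribution = tan(34)/tan(41) = 0.775933
Fs = 0.247335 + 0.775933
Fs = 1.023


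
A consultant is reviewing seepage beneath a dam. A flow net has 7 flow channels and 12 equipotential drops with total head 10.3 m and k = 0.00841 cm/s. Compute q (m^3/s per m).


Convert k to m/s for unit consistency with H:
k = 0.00841 cm/s = 0.00841 / 100 m/s = 8.41e-05 m/s
Using q = k * H * Nf / Nd
Nf / Nd = 7 / 12 = 0.5833
q = 8.41e-05 * 10.3 * 0.5833
q = 0.0005053 m^3/s per m


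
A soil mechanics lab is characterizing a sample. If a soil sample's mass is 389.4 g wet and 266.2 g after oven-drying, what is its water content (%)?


Using w = (m_wet - m_dry) / m_dry * 100
m_wet - m_dry = 389.4 - 266.2 = 123.2 g
w = 123.2 / 266.2 * 100
w = 46.28 %


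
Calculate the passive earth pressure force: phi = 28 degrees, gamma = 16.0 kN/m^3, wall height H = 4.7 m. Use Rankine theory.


Compute passive earth pressure coefficient:
Kp = tan^2(45 + phi/2) = tan^2(59.0) = 2.769826
Compute passive force:
Pp = 0.5 * Kp * gamma * H^2
Pp = 0.5 * 2.769826 * 16.0 * 4.7^2
Pp = 489.48 kN/m


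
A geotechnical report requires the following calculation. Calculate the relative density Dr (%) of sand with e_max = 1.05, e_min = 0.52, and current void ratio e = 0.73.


Result: 60.38 %

Derivation:
Using Dr = (e_max - e) / (e_max - e_min) * 100
e_max - e = 1.05 - 0.73 = 0.32
e_max - e_min = 1.05 - 0.52 = 0.53
Dr = 0.32 / 0.53 * 100
Dr = 60.38 %


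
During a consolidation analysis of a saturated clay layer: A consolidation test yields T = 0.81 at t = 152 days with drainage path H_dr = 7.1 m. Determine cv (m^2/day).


Result: 0.26863 m^2/day

Derivation:
Using cv = T * H_dr^2 / t
H_dr^2 = 7.1^2 = 50.41
cv = 0.81 * 50.41 / 152
cv = 0.26863 m^2/day


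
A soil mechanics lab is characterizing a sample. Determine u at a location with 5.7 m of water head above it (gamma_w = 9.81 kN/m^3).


Using u = gamma_w * h_w
u = 9.81 * 5.7
u = 55.92 kPa


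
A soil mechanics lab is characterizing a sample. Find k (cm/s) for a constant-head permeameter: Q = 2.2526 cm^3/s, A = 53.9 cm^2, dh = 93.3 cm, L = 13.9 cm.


Result: 0.006226 cm/s

Derivation:
Compute hydraulic gradient:
i = dh / L = 93.3 / 13.9 = 6.71223
Then apply Darcy's law:
k = Q / (A * i)
k = 2.2526 / (53.9 * 6.71223)
k = 2.2526 / 361.789
k = 0.006226 cm/s


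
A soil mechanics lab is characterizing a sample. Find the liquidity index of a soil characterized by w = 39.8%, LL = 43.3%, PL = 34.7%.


First compute the plasticity index:
PI = LL - PL = 43.3 - 34.7 = 8.6
Then compute the liquidity index:
LI = (w - PL) / PI
LI = (39.8 - 34.7) / 8.6
LI = 0.593


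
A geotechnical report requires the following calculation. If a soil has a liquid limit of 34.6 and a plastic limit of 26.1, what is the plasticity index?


Using PI = LL - PL
PI = 34.6 - 26.1
PI = 8.5


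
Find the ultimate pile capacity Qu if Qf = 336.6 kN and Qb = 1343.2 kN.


Using Qu = Qf + Qb
Qu = 336.6 + 1343.2
Qu = 1679.8 kN


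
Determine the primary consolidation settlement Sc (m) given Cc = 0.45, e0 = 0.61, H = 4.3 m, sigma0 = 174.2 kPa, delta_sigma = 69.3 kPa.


Using Sc = Cc * H / (1 + e0) * log10((sigma0 + delta_sigma) / sigma0)
Stress ratio = (174.2 + 69.3) / 174.2 = 1.39782
log10(1.39782) = 0.145451
Cc * H / (1 + e0) = 0.45 * 4.3 / (1 + 0.61) = 1.20186
Sc = 1.20186 * 0.145451
Sc = 0.1748 m


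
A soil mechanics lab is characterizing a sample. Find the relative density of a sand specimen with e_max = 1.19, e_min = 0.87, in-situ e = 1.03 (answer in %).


Using Dr = (e_max - e) / (e_max - e_min) * 100
e_max - e = 1.19 - 1.03 = 0.16
e_max - e_min = 1.19 - 0.87 = 0.32
Dr = 0.16 / 0.32 * 100
Dr = 50.0 %


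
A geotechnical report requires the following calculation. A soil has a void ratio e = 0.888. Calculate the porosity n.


Result: 0.4703

Derivation:
Using the relation n = e / (1 + e)
n = 0.888 / (1 + 0.888)
n = 0.888 / 1.888
n = 0.4703


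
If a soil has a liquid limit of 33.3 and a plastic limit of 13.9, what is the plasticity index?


Using PI = LL - PL
PI = 33.3 - 13.9
PI = 19.4


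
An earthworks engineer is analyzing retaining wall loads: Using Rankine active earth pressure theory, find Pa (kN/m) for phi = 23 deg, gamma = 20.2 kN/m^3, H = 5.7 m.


Compute active earth pressure coefficient:
Ka = tan^2(45 - phi/2) = tan^2(33.5) = 0.438092
Compute active force:
Pa = 0.5 * Ka * gamma * H^2
Pa = 0.5 * 0.438092 * 20.2 * 5.7^2
Pa = 143.76 kN/m


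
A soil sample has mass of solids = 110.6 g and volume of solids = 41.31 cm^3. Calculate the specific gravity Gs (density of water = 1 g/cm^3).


Using Gs = m_s / (V_s * rho_w)
Since rho_w = 1 g/cm^3:
Gs = 110.6 / 41.31
Gs = 2.677


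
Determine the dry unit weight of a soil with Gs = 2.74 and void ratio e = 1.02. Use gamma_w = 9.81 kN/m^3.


Result: 13.307 kN/m^3

Derivation:
Using gamma_d = Gs * gamma_w / (1 + e)
gamma_d = 2.74 * 9.81 / (1 + 1.02)
gamma_d = 2.74 * 9.81 / 2.02
gamma_d = 13.307 kN/m^3


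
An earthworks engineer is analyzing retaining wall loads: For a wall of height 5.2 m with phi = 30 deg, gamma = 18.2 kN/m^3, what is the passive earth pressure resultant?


Result: 738.19 kN/m

Derivation:
Compute passive earth pressure coefficient:
Kp = tan^2(45 + phi/2) = tan^2(60.0) = 3
Compute passive force:
Pp = 0.5 * Kp * gamma * H^2
Pp = 0.5 * 3 * 18.2 * 5.2^2
Pp = 738.19 kN/m


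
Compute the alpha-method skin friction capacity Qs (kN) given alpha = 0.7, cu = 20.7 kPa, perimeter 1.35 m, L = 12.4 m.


Using Qs = alpha * cu * perimeter * L
Qs = 0.7 * 20.7 * 1.35 * 12.4
Qs = 242.56 kN


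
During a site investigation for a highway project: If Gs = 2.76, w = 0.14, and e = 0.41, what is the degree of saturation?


Using S = Gs * w / e
S = 2.76 * 0.14 / 0.41
S = 0.9424


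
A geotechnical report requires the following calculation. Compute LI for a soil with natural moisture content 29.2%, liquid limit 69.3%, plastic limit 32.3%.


Result: -0.084

Derivation:
First compute the plasticity index:
PI = LL - PL = 69.3 - 32.3 = 37.0
Then compute the liquidity index:
LI = (w - PL) / PI
LI = (29.2 - 32.3) / 37.0
LI = -0.084


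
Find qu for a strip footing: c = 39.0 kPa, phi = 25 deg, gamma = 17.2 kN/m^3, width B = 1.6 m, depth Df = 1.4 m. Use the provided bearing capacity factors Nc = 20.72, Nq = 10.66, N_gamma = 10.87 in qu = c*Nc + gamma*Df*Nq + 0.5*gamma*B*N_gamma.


Result: 1214.34 kPa

Derivation:
Compute qu = c*Nc + gamma*Df*Nq + 0.5*gamma*B*N_gamma
Term 1: 39.0 * 20.72 = 808.08
Term 2: 17.2 * 1.4 * 10.66 = 256.6928
Term 3: 0.5 * 17.2 * 1.6 * 10.87 = 149.5712
qu = 808.08 + 256.6928 + 149.5712
qu = 1214.34 kPa


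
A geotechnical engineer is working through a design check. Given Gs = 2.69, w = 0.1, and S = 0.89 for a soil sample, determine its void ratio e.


Using the relation e = Gs * w / S
e = 2.69 * 0.1 / 0.89
e = 0.3022


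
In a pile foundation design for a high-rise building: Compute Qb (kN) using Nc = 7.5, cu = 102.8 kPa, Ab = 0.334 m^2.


Using Qb = Nc * cu * Ab
Qb = 7.5 * 102.8 * 0.334
Qb = 257.51 kN


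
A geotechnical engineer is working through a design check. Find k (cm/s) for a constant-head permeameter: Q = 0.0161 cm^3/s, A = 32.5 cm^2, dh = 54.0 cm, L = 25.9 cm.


Result: 0.000238 cm/s

Derivation:
Compute hydraulic gradient:
i = dh / L = 54.0 / 25.9 = 2.08494
Then apply Darcy's law:
k = Q / (A * i)
k = 0.0161 / (32.5 * 2.08494)
k = 0.0161 / 67.7606
k = 0.000238 cm/s


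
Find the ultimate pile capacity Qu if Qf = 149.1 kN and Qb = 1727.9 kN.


Using Qu = Qf + Qb
Qu = 149.1 + 1727.9
Qu = 1877.0 kN


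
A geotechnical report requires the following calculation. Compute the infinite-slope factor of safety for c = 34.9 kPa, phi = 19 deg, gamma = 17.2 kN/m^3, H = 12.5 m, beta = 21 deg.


Result: 1.382

Derivation:
Using Fs = c / (gamma*H*sin(beta)*cos(beta)) + tan(phi)/tan(beta)
Cohesion contribution = 34.9 / (17.2*12.5*sin(21)*cos(21))
Cohesion contribution = 0.485184
Friction contribution = tan(19)/tan(21) = 0.897004
Fs = 0.485184 + 0.897004
Fs = 1.382


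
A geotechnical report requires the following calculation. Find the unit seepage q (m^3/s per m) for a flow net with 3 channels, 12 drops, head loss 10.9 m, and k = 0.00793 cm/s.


Convert k to m/s for unit consistency with H:
k = 0.00793 cm/s = 0.00793 / 100 m/s = 7.93e-05 m/s
Using q = k * H * Nf / Nd
Nf / Nd = 3 / 12 = 0.25
q = 7.93e-05 * 10.9 * 0.25
q = 0.0002161 m^3/s per m
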